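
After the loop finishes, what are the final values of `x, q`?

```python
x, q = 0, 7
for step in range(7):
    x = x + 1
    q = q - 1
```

Let's trace through this code step by step.

Initialize: x = 0
Initialize: q = 7
Entering loop: for step in range(7):
After iteration 1: step = 0, x = 1, q = 6
After iteration 2: step = 1, x = 2, q = 5
After iteration 3: step = 2, x = 3, q = 4
After iteration 4: step = 3, x = 4, q = 3
After iteration 5: step = 4, x = 5, q = 2
After iteration 6: step = 5, x = 6, q = 1
After iteration 7: step = 6, x = 7, q = 0
Loop ends.

Final answer: 7, 0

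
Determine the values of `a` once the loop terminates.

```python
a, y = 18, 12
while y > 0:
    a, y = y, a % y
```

Let's trace through this code step by step.

Initialize: a = 18
Initialize: y = 12
Entering loop: while y > 0:
After iteration 1: a = 12, y = 6
After iteration 2: a = 6, y = 0
Loop ends.

Final answer: 6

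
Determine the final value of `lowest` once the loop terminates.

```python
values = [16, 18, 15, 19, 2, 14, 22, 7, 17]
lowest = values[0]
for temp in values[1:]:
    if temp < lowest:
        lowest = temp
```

Let's trace through this code step by step.

Initialize: values = [16, 18, 15, 19, 2, 14, 22, 7, 17]
Initialize: lowest = 16
Entering loop: for temp in values[1:]:
After iteration 1: temp = 18, lowest = 16
After iteration 2: temp = 15, lowest = 15
After iteration 3: temp = 19, lowest = 15
After iteration 4: temp = 2, lowest = 2
After iteration 5: temp = 14, lowest = 2
After iteration 6: temp = 22, lowest = 2
After iteration 7: temp = 7, lowest = 2
After iteration 8: temp = 17, lowest = 2
Loop ends.

Final answer: 2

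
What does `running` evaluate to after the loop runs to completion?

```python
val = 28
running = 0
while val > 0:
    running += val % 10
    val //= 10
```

Let's trace through this code step by step.

Initialize: val = 28
Initialize: running = 0
Entering loop: while val > 0:
After iteration 1: val = 2, running = 8
After iteration 2: val = 0, running = 10
Loop ends.

Final answer: 10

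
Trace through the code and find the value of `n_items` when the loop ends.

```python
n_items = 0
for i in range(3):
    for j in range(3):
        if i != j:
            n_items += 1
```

Let's trace through this code step by step.

Initialize: n_items = 0
Entering loop: for i in range(3):
After iteration 1: i = 0, n_items = 2
After iteration 2: i = 1, n_items = 4
After iteration 3: i = 2, n_items = 6
Loop ends.

Final answer: 6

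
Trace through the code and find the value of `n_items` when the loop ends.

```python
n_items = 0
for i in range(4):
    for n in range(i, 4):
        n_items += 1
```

Let's trace through this code step by step.

Initialize: n_items = 0
Entering loop: for i in range(4):
After iteration 1: i = 0, n_items = 4
After iteration 2: i = 1, n_items = 7
After iteration 3: i = 2, n_items = 9
After iteration 4: i = 3, n_items = 10
Loop ends.

Final answer: 10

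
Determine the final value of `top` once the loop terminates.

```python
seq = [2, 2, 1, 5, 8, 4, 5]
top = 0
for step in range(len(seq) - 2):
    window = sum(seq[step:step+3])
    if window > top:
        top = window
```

Let's trace through this code step by step.

Initialize: seq = [2, 2, 1, 5, 8, 4, 5]
Initialize: top = 0
Entering loop: for step in range(len(seq) - 2):
After iteration 1: step = 0, top = 5, window = 5
After iteration 2: step = 1, top = 8, window = 8
After iteration 3: step = 2, top = 14, window = 14
After iteration 4: step = 3, top = 17, window = 17
After iteration 5: step = 4, top = 17, window = 17
Loop ends.

Final answer: 17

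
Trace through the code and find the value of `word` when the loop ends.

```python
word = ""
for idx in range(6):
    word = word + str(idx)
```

Let's trace through this code step by step.

Initialize: word = ''
Entering loop: for idx in range(6):
After iteration 1: idx = 0, word = '0'
After iteration 2: idx = 1, word = '01'
After iteration 3: idx = 2, word = '012'
After iteration 4: idx = 3, word = '0123'
After iteration 5: idx = 4, word = '01234'
After iteration 6: idx = 5, word = '012345'
Loop ends.

Final answer: '012345'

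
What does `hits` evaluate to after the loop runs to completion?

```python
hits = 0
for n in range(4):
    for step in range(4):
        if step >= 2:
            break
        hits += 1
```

Let's trace through this code step by step.

Initialize: hits = 0
Entering loop: for n in range(4):
After iteration 1: n = 0, hits = 2
After iteration 2: n = 1, hits = 4
After iteration 3: n = 2, hits = 6
After iteration 4: n = 3, hits = 8
Loop ends.

Final answer: 8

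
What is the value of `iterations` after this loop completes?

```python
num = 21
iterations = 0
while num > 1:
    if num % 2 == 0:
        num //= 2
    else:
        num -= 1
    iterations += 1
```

Let's trace through this code step by step.

Initialize: num = 21
Initialize: iterations = 0
Entering loop: while num > 1:
After iteration 1: num = 20, iterations = 1
After iteration 2: num = 10, iterations = 2
After iteration 3: num = 5, iterations = 3
After iteration 4: num = 4, iterations = 4
After iteration 5: num = 2, iterations = 5
After iteration 6: num = 1, iterations = 6
Loop ends.

Final answer: 6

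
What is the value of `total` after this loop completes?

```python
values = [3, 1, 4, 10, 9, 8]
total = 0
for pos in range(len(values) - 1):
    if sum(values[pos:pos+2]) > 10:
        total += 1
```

Let's trace through this code step by step.

Initialize: values = [3, 1, 4, 10, 9, 8]
Initialize: total = 0
Entering loop: for pos in range(len(values) - 1):
After iteration 1: pos = 0, total = 0
After iteration 2: pos = 1, total = 0
After iteration 3: pos = 2, total = 1
After iteration 4: pos = 3, total = 2
After iteration 5: pos = 4, total = 3
Loop ends.

Final answer: 3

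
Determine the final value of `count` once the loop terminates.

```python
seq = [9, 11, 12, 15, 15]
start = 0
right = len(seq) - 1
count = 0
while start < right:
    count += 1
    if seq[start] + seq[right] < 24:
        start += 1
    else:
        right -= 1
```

Let's trace through this code step by step.

Initialize: seq = [9, 11, 12, 15, 15]
Initialize: start = 0
Initialize: right = 4
Initialize: count = 0
Entering loop: while start < right:
After iteration 1: start = 0, right = 3, count = 1
After iteration 2: start = 0, right = 2, count = 2
After iteration 3: start = 1, right = 2, count = 3
After iteration 4: start = 2, right = 2, count = 4
Loop ends.

Final answer: 4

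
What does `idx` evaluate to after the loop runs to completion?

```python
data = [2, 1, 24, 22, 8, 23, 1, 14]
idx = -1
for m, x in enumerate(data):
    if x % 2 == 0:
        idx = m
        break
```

Let's trace through this code step by step.

Initialize: data = [2, 1, 24, 22, 8, 23, 1, 14]
Initialize: idx = -1
Entering loop: for m, x in enumerate(data):
After iteration 1: m = 0, x = 2, idx = 0
Loop ends.

Final answer: 0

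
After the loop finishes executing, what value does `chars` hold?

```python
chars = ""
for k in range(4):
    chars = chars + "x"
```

Let's trace through this code step by step.

Initialize: chars = ''
Entering loop: for k in range(4):
After iteration 1: k = 0, chars = 'x'
After iteration 2: k = 1, chars = 'xx'
After iteration 3: k = 2, chars = 'xxx'
After iteration 4: k = 3, chars = 'xxxx'
Loop ends.

Final answer: 'xxxx'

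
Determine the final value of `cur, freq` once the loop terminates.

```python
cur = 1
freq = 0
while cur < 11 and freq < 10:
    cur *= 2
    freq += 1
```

Let's trace through this code step by step.

Initialize: cur = 1
Initialize: freq = 0
Entering loop: while cur < 11 and freq < 10:
After iteration 1: cur = 2, freq = 1
After iteration 2: cur = 4, freq = 2
After iteration 3: cur = 8, freq = 3
After iteration 4: cur = 16, freq = 4
Loop ends.

Final answer: 16, 4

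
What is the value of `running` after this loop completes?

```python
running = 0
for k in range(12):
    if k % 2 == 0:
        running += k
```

Let's trace through this code step by step.

Initialize: running = 0
Entering loop: for k in range(12):
After iteration 1: k = 0, running = 0
After iteration 2: k = 1, running = 0
After iteration 3: k = 2, running = 2
After iteration 4: k = 3, running = 2
After iteration 5: k = 4, running = 6
After iteration 6: k = 5, running = 6
After iteration 7: k = 6, running = 12
After iteration 8: k = 7, running = 12
After iteration 9: k = 8, running = 20
After iteration 10: k = 9, running = 20
After iteration 11: k = 10, running = 30
After iteration 12: k = 11, running = 30
Loop ends.

Final answer: 30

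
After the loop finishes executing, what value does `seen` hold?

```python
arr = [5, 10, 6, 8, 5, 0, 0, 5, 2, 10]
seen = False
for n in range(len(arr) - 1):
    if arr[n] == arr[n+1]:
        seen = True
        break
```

Let's trace through this code step by step.

Initialize: arr = [5, 10, 6, 8, 5, 0, 0, 5, 2, 10]
Initialize: seen = False
Entering loop: for n in range(len(arr) - 1):
After iteration 1: n = 0, seen = False
After iteration 2: n = 1, seen = False
After iteration 3: n = 2, seen = False
After iteration 4: n = 3, seen = False
After iteration 5: n = 4, seen = False
After iteration 6: n = 5, seen = True
Loop ends.

Final answer: True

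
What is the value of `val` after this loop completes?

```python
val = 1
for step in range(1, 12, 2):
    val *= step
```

Let's trace through this code step by step.

Initialize: val = 1
Entering loop: for step in range(1, 12, 2):
After iteration 1: step = 1, val = 1
After iteration 2: step = 3, val = 3
After iteration 3: step = 5, val = 15
After iteration 4: step = 7, val = 105
After iteration 5: step = 9, val = 945
After iteration 6: step = 11, val = 10395
Loop ends.

Final answer: 10395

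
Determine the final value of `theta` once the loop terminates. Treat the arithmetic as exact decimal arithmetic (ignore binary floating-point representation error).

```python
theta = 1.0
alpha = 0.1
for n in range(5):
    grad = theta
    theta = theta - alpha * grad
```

Let's trace through this code step by step.

Initialize: theta = 1.0
Initialize: alpha = 0.1
Entering loop: for n in range(5):
After iteration 1: n = 0, theta = 0.9, grad = 1.0
After iteration 2: n = 1, theta = 0.81, grad = 0.9
After iteration 3: n = 2, theta = 0.729, grad = 0.81
After iteration 4: n = 3, theta = 0.6561, grad = 0.729
After iteration 5: n = 4, theta = 0.59049, grad = 0.6561
Loop ends.

Final answer: 0.59049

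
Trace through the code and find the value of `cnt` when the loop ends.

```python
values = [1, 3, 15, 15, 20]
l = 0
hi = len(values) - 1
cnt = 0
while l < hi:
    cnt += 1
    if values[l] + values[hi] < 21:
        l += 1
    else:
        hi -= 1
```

Let's trace through this code step by step.

Initialize: values = [1, 3, 15, 15, 20]
Initialize: l = 0
Initialize: hi = 4
Initialize: cnt = 0
Entering loop: while l < hi:
After iteration 1: l = 0, hi = 3, cnt = 1
After iteration 2: l = 1, hi = 3, cnt = 2
After iteration 3: l = 2, hi = 3, cnt = 3
After iteration 4: l = 2, hi = 2, cnt = 4
Loop ends.

Final answer: 4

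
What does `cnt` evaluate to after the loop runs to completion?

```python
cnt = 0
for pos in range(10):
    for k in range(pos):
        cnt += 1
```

Let's trace through this code step by step.

Initialize: cnt = 0
Entering loop: for pos in range(10):
After iteration 1: pos = 0, cnt = 0
After iteration 2: pos = 1, cnt = 1, k = 0
After iteration 3: pos = 2, cnt = 3, k = 1
After iteration 4: pos = 3, cnt = 6, k = 2
After iteration 5: pos = 4, cnt = 10, k = 3
After iteration 6: pos = 5, cnt = 15, k = 4
After iteration 7: pos = 6, cnt = 21, k = 5
After iteration 8: pos = 7, cnt = 28, k = 6
After iteration 9: pos = 8, cnt = 36, k = 7
After iteration 10: pos = 9, cnt = 45, k = 8
Loop ends.

Final answer: 45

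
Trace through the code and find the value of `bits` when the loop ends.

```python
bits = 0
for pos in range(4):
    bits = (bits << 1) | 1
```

Let's trace through this code step by step.

Initialize: bits = 0
Entering loop: for pos in range(4):
After iteration 1: pos = 0, bits = 1
After iteration 2: pos = 1, bits = 3
After iteration 3: pos = 2, bits = 7
After iteration 4: pos = 3, bits = 15
Loop ends.

Final answer: 15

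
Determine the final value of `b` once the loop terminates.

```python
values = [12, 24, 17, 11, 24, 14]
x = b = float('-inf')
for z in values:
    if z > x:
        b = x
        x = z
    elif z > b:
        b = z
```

Let's trace through this code step by step.

Initialize: values = [12, 24, 17, 11, 24, 14]
Initialize: x = -inf
Initialize: b = -inf
Entering loop: for z in values:
After iteration 1: z = 12, x = 12, b = -inf
After iteration 2: z = 24, x = 24, b = 12
After iteration 3: z = 17, x = 24, b = 17
After iteration 4: z = 11, x = 24, b = 17
After iteration 5: z = 24, x = 24, b = 24
After iteration 6: z = 14, x = 24, b = 24
Loop ends.

Final answer: 24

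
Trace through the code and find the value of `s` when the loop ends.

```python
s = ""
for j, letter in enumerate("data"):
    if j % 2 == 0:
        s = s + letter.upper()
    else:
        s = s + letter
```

Let's trace through this code step by step.

Initialize: s = ''
Entering loop: for j, letter in enumerate("data"):
After iteration 1: j = 0, letter = 'd', s = 'D'
After iteration 2: j = 1, letter = 'a', s = 'Da'
After iteration 3: j = 2, letter = 't', s = 'DaT'
After iteration 4: j = 3, letter = 'a', s = 'DaTa'
Loop ends.

Final answer: 'DaTa'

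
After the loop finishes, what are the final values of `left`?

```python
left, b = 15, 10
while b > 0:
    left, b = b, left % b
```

Let's trace through this code step by step.

Initialize: left = 15
Initialize: b = 10
Entering loop: while b > 0:
After iteration 1: left = 10, b = 5
After iteration 2: left = 5, b = 0
Loop ends.

Final answer: 5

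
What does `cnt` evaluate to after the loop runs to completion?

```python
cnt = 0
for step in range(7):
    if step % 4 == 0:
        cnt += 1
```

Let's trace through this code step by step.

Initialize: cnt = 0
Entering loop: for step in range(7):
After iteration 1: step = 0, cnt = 1
After iteration 2: step = 1, cnt = 1
After iteration 3: step = 2, cnt = 1
After iteration 4: step = 3, cnt = 1
After iteration 5: step = 4, cnt = 2
After iteration 6: step = 5, cnt = 2
After iteration 7: step = 6, cnt = 2
Loop ends.

Final answer: 2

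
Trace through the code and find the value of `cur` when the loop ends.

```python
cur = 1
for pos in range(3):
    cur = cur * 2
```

Let's trace through this code step by step.

Initialize: cur = 1
Entering loop: for pos in range(3):
After iteration 1: pos = 0, cur = 2
After iteration 2: pos = 1, cur = 4
After iteration 3: pos = 2, cur = 8
Loop ends.

Final answer: 8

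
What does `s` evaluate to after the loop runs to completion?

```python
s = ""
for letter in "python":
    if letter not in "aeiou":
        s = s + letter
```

Let's trace through this code step by step.

Initialize: s = ''
Entering loop: for letter in "python":
After iteration 1: letter = 'p', s = 'p'
After iteration 2: letter = 'y', s = 'py'
After iteration 3: letter = 't', s = 'pyt'
After iteration 4: letter = 'h', s = 'pyth'
After iteration 5: letter = 'o', s = 'pyth'
After iteration 6: letter = 'n', s = 'pythn'
Loop ends.

Final answer: 'pythn'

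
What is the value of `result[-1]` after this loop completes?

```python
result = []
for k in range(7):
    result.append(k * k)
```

Let's trace through this code step by step.

Initialize: result = []
Entering loop: for k in range(7):
After iteration 1: k = 0, result = [0]
After iteration 2: k = 1, result = [0, 1]
After iteration 3: k = 2, result = [0, 1, 4]
After iteration 4: k = 3, result = [0, 1, 4, 9]
After iteration 5: k = 4, result = [0, 1, 4, 9, 16]
After iteration 6: k = 5, result = [0, 1, 4, 9, 16, 25]
After iteration 7: k = 6, result = [0, 1, 4, 9, 16, 25, 36]
Loop ends.
result[-1] = 36

Final answer: 36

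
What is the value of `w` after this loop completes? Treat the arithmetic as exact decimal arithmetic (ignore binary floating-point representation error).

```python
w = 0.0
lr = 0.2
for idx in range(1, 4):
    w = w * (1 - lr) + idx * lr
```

Let's trace through this code step by step.

Initialize: w = 0.0
Initialize: lr = 0.2
Entering loop: for idx in range(1, 4):
After iteration 1: idx = 1, w = 0.2
After iteration 2: idx = 2, w = 0.56
After iteration 3: idx = 3, w = 1.048
Loop ends.

Final answer: 1.048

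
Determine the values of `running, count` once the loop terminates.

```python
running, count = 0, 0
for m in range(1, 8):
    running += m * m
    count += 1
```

Let's trace through this code step by step.

Initialize: running = 0
Initialize: count = 0
Entering loop: for m in range(1, 8):
After iteration 1: m = 1, running = 1, count = 1
After iteration 2: m = 2, running = 5, count = 2
After iteration 3: m = 3, running = 14, count = 3
After iteration 4: m = 4, running = 30, count = 4
After iteration 5: m = 5, running = 55, count = 5
After iteration 6: m = 6, running = 91, count = 6
After iteration 7: m = 7, running = 140, count = 7
Loop ends.

Final answer: 140, 7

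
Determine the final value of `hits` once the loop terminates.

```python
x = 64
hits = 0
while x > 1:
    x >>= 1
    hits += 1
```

Let's trace through this code step by step.

Initialize: x = 64
Initialize: hits = 0
Entering loop: while x > 1:
After iteration 1: x = 32, hits = 1
After iteration 2: x = 16, hits = 2
After iteration 3: x = 8, hits = 3
After iteration 4: x = 4, hits = 4
After iteration 5: x = 2, hits = 5
After iteration 6: x = 1, hits = 6
Loop ends.

Final answer: 6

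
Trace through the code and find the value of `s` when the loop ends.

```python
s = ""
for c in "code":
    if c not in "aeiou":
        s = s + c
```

Let's trace through this code step by step.

Initialize: s = ''
Entering loop: for c in "code":
After iteration 1: c = 'c', s = 'c'
After iteration 2: c = 'o', s = 'c'
After iteration 3: c = 'd', s = 'cd'
After iteration 4: c = 'e', s = 'cd'
Loop ends.

Final answer: 'cd'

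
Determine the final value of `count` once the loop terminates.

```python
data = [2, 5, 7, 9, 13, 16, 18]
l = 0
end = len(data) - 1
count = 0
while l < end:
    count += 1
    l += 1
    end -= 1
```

Let's trace through this code step by step.

Initialize: data = [2, 5, 7, 9, 13, 16, 18]
Initialize: l = 0
Initialize: end = 6
Initialize: count = 0
Entering loop: while l < end:
After iteration 1: l = 1, end = 5, count = 1
After iteration 2: l = 2, end = 4, count = 2
After iteration 3: l = 3, end = 3, count = 3
Loop ends.

Final answer: 3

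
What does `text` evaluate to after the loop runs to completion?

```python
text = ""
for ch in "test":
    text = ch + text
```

Let's trace through this code step by step.

Initialize: text = ''
Entering loop: for ch in "test":
After iteration 1: ch = 't', text = 't'
After iteration 2: ch = 'e', text = 'et'
After iteration 3: ch = 's', text = 'set'
After iteration 4: ch = 't', text = 'tset'
Loop ends.

Final answer: 'tset'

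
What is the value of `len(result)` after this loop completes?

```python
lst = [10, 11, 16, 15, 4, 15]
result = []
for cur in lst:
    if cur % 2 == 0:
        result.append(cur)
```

Let's trace through this code step by step.

Initialize: lst = [10, 11, 16, 15, 4, 15]
Initialize: result = []
Entering loop: for cur in lst:
After iteration 1: cur = 10, result = [10]
After iteration 2: cur = 11, result = [10]
After iteration 3: cur = 16, result = [10, 16]
After iteration 4: cur = 15, result = [10, 16]
After iteration 5: cur = 4, result = [10, 16, 4]
After iteration 6: cur = 15, result = [10, 16, 4]
Loop ends.
len(result) = 3

Final answer: 3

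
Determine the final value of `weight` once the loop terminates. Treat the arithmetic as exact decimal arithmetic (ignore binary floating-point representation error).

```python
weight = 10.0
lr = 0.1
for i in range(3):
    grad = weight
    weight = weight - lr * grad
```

Let's trace through this code step by step.

Initialize: weight = 10.0
Initialize: lr = 0.1
Entering loop: for i in range(3):
After iteration 1: i = 0, weight = 9.0, grad = 10.0
After iteration 2: i = 1, weight = 8.1, grad = 9.0
After iteration 3: i = 2, weight = 7.29, grad = 8.1
Loop ends.

Final answer: 7.29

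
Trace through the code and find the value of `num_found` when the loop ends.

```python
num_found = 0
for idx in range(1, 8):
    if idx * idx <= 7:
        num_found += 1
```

Let's trace through this code step by step.

Initialize: num_found = 0
Entering loop: for idx in range(1, 8):
After iteration 1: idx = 1, num_found = 1
After iteration 2: idx = 2, num_found = 2
After iteration 3: idx = 3, num_found = 2
After iteration 4: idx = 4, num_found = 2
After iteration 5: idx = 5, num_found = 2
After iteration 6: idx = 6, num_found = 2
After iteration 7: idx = 7, num_found = 2
Loop ends.

Final answer: 2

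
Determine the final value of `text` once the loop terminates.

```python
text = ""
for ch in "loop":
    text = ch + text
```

Let's trace through this code step by step.

Initialize: text = ''
Entering loop: for ch in "loop":
After iteration 1: ch = 'l', text = 'l'
After iteration 2: ch = 'o', text = 'ol'
After iteration 3: ch = 'o', text = 'ool'
After iteration 4: ch = 'p', text = 'pool'
Loop ends.

Final answer: 'pool'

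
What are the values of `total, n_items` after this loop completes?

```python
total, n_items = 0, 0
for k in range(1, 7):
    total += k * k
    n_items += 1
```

Let's trace through this code step by step.

Initialize: total = 0
Initialize: n_items = 0
Entering loop: for k in range(1, 7):
After iteration 1: k = 1, total = 1, n_items = 1
After iteration 2: k = 2, total = 5, n_items = 2
After iteration 3: k = 3, total = 14, n_items = 3
After iteration 4: k = 4, total = 30, n_items = 4
After iteration 5: k = 5, total = 55, n_items = 5
After iteration 6: k = 6, total = 91, n_items = 6
Loop ends.

Final answer: 91, 6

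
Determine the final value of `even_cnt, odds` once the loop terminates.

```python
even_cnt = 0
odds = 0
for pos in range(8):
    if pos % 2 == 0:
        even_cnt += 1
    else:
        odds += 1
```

Let's trace through this code step by step.

Initialize: even_cnt = 0
Initialize: odds = 0
Entering loop: for pos in range(8):
After iteration 1: pos = 0, even_cnt = 1, odds = 0
After iteration 2: pos = 1, even_cnt = 1, odds = 1
After iteration 3: pos = 2, even_cnt = 2, odds = 1
After iteration 4: pos = 3, even_cnt = 2, odds = 2
After iteration 5: pos = 4, even_cnt = 3, odds = 2
After iteration 6: pos = 5, even_cnt = 3, odds = 3
After iteration 7: pos = 6, even_cnt = 4, odds = 3
After iteration 8: pos = 7, even_cnt = 4, odds = 4
Loop ends.

Final answer: 4, 4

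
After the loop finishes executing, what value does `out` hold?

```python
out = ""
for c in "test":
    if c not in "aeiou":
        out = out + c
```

Let's trace through this code step by step.

Initialize: out = ''
Entering loop: for c in "test":
After iteration 1: c = 't', out = 't'
After iteration 2: c = 'e', out = 't'
After iteration 3: c = 's', out = 'ts'
After iteration 4: c = 't', out = 'tst'
Loop ends.

Final answer: 'tst'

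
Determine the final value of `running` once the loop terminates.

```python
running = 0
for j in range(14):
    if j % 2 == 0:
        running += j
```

Let's trace through this code step by step.

Initialize: running = 0
Entering loop: for j in range(14):
After iteration 1: j = 0, running = 0
After iteration 2: j = 1, running = 0
After iteration 3: j = 2, running = 2
After iteration 4: j = 3, running = 2
After iteration 5: j = 4, running = 6
After iteration 6: j = 5, running = 6
After iteration 7: j = 6, running = 12
After iteration 8: j = 7, running = 12
After iteration 9: j = 8, running = 20
After iteration 10: j = 9, running = 20
After iteration 11: j = 10, running = 30
After iteration 12: j = 11, running = 30
After iteration 13: j = 12, running = 42
After iteration 14: j = 13, running = 42
Loop ends.

Final answer: 42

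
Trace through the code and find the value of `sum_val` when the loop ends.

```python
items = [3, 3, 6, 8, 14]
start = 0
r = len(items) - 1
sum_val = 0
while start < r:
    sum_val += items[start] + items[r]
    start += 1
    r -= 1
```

Let's trace through this code step by step.

Initialize: items = [3, 3, 6, 8, 14]
Initialize: start = 0
Initialize: r = 4
Initialize: sum_val = 0
Entering loop: while start < r:
After iteration 1: start = 1, r = 3, sum_val = 17
After iteration 2: start = 2, r = 2, sum_val = 28
Loop ends.

Final answer: 28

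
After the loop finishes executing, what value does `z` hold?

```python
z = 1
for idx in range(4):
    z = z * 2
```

Let's trace through this code step by step.

Initialize: z = 1
Entering loop: for idx in range(4):
After iteration 1: idx = 0, z = 2
After iteration 2: idx = 1, z = 4
After iteration 3: idx = 2, z = 8
After iteration 4: idx = 3, z = 16
Loop ends.

Final answer: 16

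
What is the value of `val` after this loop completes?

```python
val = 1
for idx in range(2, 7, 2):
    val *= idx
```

Let's trace through this code step by step.

Initialize: val = 1
Entering loop: for idx in range(2, 7, 2):
After iteration 1: idx = 2, val = 2
After iteration 2: idx = 4, val = 8
After iteration 3: idx = 6, val = 48
Loop ends.

Final answer: 48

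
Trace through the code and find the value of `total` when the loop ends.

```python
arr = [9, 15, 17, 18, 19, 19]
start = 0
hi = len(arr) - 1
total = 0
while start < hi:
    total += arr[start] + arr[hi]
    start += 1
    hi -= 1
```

Let's trace through this code step by step.

Initialize: arr = [9, 15, 17, 18, 19, 19]
Initialize: start = 0
Initialize: hi = 5
Initialize: total = 0
Entering loop: while start < hi:
After iteration 1: start = 1, hi = 4, total = 28
After iteration 2: start = 2, hi = 3, total = 62
After iteration 3: start = 3, hi = 2, total = 97
Loop ends.

Final answer: 97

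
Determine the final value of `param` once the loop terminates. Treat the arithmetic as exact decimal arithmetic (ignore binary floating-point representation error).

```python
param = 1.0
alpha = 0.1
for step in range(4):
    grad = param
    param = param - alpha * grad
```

Let's trace through this code step by step.

Initialize: param = 1.0
Initialize: alpha = 0.1
Entering loop: for step in range(4):
After iteration 1: step = 0, param = 0.9, grad = 1.0
After iteration 2: step = 1, param = 0.81, grad = 0.9
After iteration 3: step = 2, param = 0.729, grad = 0.81
After iteration 4: step = 3, param = 0.6561, grad = 0.729
Loop ends.

Final answer: 0.6561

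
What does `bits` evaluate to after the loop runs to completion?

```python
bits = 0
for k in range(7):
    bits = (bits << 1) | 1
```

Let's trace through this code step by step.

Initialize: bits = 0
Entering loop: for k in range(7):
After iteration 1: k = 0, bits = 1
After iteration 2: k = 1, bits = 3
After iteration 3: k = 2, bits = 7
After iteration 4: k = 3, bits = 15
After iteration 5: k = 4, bits = 31
After iteration 6: k = 5, bits = 63
After iteration 7: k = 6, bits = 127
Loop ends.

Final answer: 127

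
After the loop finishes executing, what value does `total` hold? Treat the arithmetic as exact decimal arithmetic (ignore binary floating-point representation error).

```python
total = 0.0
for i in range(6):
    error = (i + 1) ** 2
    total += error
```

Let's trace through this code step by step.

Initialize: total = 0.0
Entering loop: for i in range(6):
After iteration 1: i = 0, total = 1.0, error = 1
After iteration 2: i = 1, total = 5.0, error = 4
After iteration 3: i = 2, total = 14.0, error = 9
After iteration 4: i = 3, total = 30.0, error = 16
After iteration 5: i = 4, total = 55.0, error = 25
After iteration 6: i = 5, total = 91.0, error = 36
Loop ends.

Final answer: 91.0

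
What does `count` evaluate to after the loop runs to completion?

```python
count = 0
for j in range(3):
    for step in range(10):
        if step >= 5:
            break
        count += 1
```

Let's trace through this code step by step.

Initialize: count = 0
Entering loop: for j in range(3):
After iteration 1: j = 0, count = 5
After iteration 2: j = 1, count = 10
After iteration 3: j = 2, count = 15
Loop ends.

Final answer: 15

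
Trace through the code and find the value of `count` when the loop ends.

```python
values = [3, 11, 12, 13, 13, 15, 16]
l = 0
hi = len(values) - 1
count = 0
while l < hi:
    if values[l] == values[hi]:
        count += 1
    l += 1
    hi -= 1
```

Let's trace through this code step by step.

Initialize: values = [3, 11, 12, 13, 13, 15, 16]
Initialize: l = 0
Initialize: hi = 6
Initialize: count = 0
Entering loop: while l < hi:
After iteration 1: l = 1, hi = 5, count = 0
After iteration 2: l = 2, hi = 4, count = 0
After iteration 3: l = 3, hi = 3, count = 0
Loop ends.

Final answer: 0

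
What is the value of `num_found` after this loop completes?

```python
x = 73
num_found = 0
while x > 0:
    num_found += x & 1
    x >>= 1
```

Let's trace through this code step by step.

Initialize: x = 73
Initialize: num_found = 0
Entering loop: while x > 0:
After iteration 1: x = 36, num_found = 1
After iteration 2: x = 18, num_found = 1
After iteration 3: x = 9, num_found = 1
After iteration 4: x = 4, num_found = 2
After iteration 5: x = 2, num_found = 2
After iteration 6: x = 1, num_found = 2
After iteration 7: x = 0, num_found = 3
Loop ends.

Final answer: 3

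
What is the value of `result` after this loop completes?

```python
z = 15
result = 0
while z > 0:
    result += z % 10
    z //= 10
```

Let's trace through this code step by step.

Initialize: z = 15
Initialize: result = 0
Entering loop: while z > 0:
After iteration 1: z = 1, result = 5
After iteration 2: z = 0, result = 6
Loop ends.

Final answer: 6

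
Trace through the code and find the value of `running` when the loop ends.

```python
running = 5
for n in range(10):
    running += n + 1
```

Let's trace through this code step by step.

Initialize: running = 5
Entering loop: for n in range(10):
After iteration 1: n = 0, running = 6
After iteration 2: n = 1, running = 8
After iteration 3: n = 2, running = 11
After iteration 4: n = 3, running = 15
After iteration 5: n = 4, running = 20
After iteration 6: n = 5, running = 26
After iteration 7: n = 6, running = 33
After iteration 8: n = 7, running = 41
After iteration 9: n = 8, running = 50
After iteration 10: n = 9, running = 60
Loop ends.

Final answer: 60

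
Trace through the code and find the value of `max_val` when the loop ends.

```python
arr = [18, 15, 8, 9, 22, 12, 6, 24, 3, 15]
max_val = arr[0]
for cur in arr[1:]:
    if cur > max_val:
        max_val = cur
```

Let's trace through this code step by step.

Initialize: arr = [18, 15, 8, 9, 22, 12, 6, 24, 3, 15]
Initialize: max_val = 18
Entering loop: for cur in arr[1:]:
After iteration 1: cur = 15, max_val = 18
After iteration 2: cur = 8, max_val = 18
After iteration 3: cur = 9, max_val = 18
After iteration 4: cur = 22, max_val = 22
After iteration 5: cur = 12, max_val = 22
After iteration 6: cur = 6, max_val = 22
After iteration 7: cur = 24, max_val = 24
After iteration 8: cur = 3, max_val = 24
After iteration 9: cur = 15, max_val = 24
Loop ends.

Final answer: 24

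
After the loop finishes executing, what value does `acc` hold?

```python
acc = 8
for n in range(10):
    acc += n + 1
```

Let's trace through this code step by step.

Initialize: acc = 8
Entering loop: for n in range(10):
After iteration 1: n = 0, acc = 9
After iteration 2: n = 1, acc = 11
After iteration 3: n = 2, acc = 14
After iteration 4: n = 3, acc = 18
After iteration 5: n = 4, acc = 23
After iteration 6: n = 5, acc = 29
After iteration 7: n = 6, acc = 36
After iteration 8: n = 7, acc = 44
After iteration 9: n = 8, acc = 53
After iteration 10: n = 9, acc = 63
Loop ends.

Final answer: 63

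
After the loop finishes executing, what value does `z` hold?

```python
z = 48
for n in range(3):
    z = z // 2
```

Let's trace through this code step by step.

Initialize: z = 48
Entering loop: for n in range(3):
After iteration 1: n = 0, z = 24
After iteration 2: n = 1, z = 12
After iteration 3: n = 2, z = 6
Loop ends.

Final answer: 6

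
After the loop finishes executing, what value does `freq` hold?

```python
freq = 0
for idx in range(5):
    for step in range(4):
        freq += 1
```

Let's trace through this code step by step.

Initialize: freq = 0
Entering loop: for idx in range(5):
After iteration 1: idx = 0, freq = 4
After iteration 2: idx = 1, freq = 8
After iteration 3: idx = 2, freq = 12
After iteration 4: idx = 3, freq = 16
After iteration 5: idx = 4, freq = 20
Loop ends.

Final answer: 20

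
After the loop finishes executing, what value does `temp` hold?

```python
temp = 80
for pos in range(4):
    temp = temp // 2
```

Let's trace through this code step by step.

Initialize: temp = 80
Entering loop: for pos in range(4):
After iteration 1: pos = 0, temp = 40
After iteration 2: pos = 1, temp = 20
After iteration 3: pos = 2, temp = 10
After iteration 4: pos = 3, temp = 5
Loop ends.

Final answer: 5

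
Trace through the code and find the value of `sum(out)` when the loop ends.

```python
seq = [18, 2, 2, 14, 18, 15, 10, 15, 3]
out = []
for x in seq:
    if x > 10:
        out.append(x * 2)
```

Let's trace through this code step by step.

Initialize: seq = [18, 2, 2, 14, 18, 15, 10, 15, 3]
Initialize: out = []
Entering loop: for x in seq:
After iteration 1: x = 18, out = [36]
After iteration 2: x = 2, out = [36]
After iteration 3: x = 2, out = [36]
After iteration 4: x = 14, out = [36, 28]
After iteration 5: x = 18, out = [36, 28, 36]
After iteration 6: x = 15, out = [36, 28, 36, 30]
After iteration 7: x = 10, out = [36, 28, 36, 30]
After iteration 8: x = 15, out = [36, 28, 36, 30, 30]
After iteration 9: x = 3, out = [36, 28, 36, 30, 30]
Loop ends.
sum(out) = 160

Final answer: 160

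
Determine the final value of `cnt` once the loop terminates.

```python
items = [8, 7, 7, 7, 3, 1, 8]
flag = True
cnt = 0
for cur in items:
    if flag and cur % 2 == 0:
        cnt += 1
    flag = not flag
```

Let's trace through this code step by step.

Initialize: items = [8, 7, 7, 7, 3, 1, 8]
Initialize: flag = True
Initialize: cnt = 0
Entering loop: for cur in items:
After iteration 1: cur = 8, flag = False, cnt = 1
After iteration 2: cur = 7, flag = True, cnt = 1
After iteration 3: cur = 7, flag = False, cnt = 1
After iteration 4: cur = 7, flag = True, cnt = 1
After iteration 5: cur = 3, flag = False, cnt = 1
After iteration 6: cur = 1, flag = True, cnt = 1
After iteration 7: cur = 8, flag = False, cnt = 2
Loop ends.

Final answer: 2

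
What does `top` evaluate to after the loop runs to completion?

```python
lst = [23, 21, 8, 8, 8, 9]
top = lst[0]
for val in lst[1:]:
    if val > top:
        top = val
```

Let's trace through this code step by step.

Initialize: lst = [23, 21, 8, 8, 8, 9]
Initialize: top = 23
Entering loop: for val in lst[1:]:
After iteration 1: val = 21, top = 23
After iteration 2: val = 8, top = 23
After iteration 3: val = 8, top = 23
After iteration 4: val = 8, top = 23
After iteration 5: val = 9, top = 23
Loop ends.

Final answer: 23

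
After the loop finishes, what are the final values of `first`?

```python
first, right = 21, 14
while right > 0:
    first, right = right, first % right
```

Let's trace through this code step by step.

Initialize: first = 21
Initialize: right = 14
Entering loop: while right > 0:
After iteration 1: first = 14, right = 7
After iteration 2: first = 7, right = 0
Loop ends.

Final answer: 7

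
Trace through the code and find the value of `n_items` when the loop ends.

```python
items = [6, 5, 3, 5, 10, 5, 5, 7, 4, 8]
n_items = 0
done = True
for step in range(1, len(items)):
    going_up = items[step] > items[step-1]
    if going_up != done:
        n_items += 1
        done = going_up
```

Let's trace through this code step by step.

Initialize: items = [6, 5, 3, 5, 10, 5, 5, 7, 4, 8]
Initialize: n_items = 0
Initialize: done = True
Entering loop: for step in range(1, len(items)):
After iteration 1: step = 1, n_items = 1, done = False, going_up = False
After iteration 2: step = 2, n_items = 1, done = False, going_up = False
After iteration 3: step = 3, n_items = 2, done = True, going_up = True
After iteration 4: step = 4, n_items = 2, done = True, going_up = True
After iteration 5: step = 5, n_items = 3, done = False, going_up = False
After iteration 6: step = 6, n_items = 3, done = False, going_up = False
After iteration 7: step = 7, n_items = 4, done = True, going_up = True
After iteration 8: step = 8, n_items = 5, done = False, going_up = False
After iteration 9: step = 9, n_items = 6, done = True, going_up = True
Loop ends.

Final answer: 6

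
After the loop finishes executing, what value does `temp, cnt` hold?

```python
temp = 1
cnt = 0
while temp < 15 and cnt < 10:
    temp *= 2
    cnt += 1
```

Let's trace through this code step by step.

Initialize: temp = 1
Initialize: cnt = 0
Entering loop: while temp < 15 and cnt < 10:
After iteration 1: temp = 2, cnt = 1
After iteration 2: temp = 4, cnt = 2
After iteration 3: temp = 8, cnt = 3
After iteration 4: temp = 16, cnt = 4
Loop ends.

Final answer: 16, 4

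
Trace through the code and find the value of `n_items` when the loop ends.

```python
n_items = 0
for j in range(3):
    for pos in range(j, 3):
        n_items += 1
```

Let's trace through this code step by step.

Initialize: n_items = 0
Entering loop: for j in range(3):
After iteration 1: j = 0, n_items = 3
After iteration 2: j = 1, n_items = 5
After iteration 3: j = 2, n_items = 6
Loop ends.

Final answer: 6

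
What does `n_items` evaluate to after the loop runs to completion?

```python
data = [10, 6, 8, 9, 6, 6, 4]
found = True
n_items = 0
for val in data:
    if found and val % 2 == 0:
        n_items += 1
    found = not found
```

Let's trace through this code step by step.

Initialize: data = [10, 6, 8, 9, 6, 6, 4]
Initialize: found = True
Initialize: n_items = 0
Entering loop: for val in data:
After iteration 1: val = 10, found = False, n_items = 1
After iteration 2: val = 6, found = True, n_items = 1
After iteration 3: val = 8, found = False, n_items = 2
After iteration 4: val = 9, found = True, n_items = 2
After iteration 5: val = 6, found = False, n_items = 3
After iteration 6: val = 6, found = True, n_items = 3
After iteration 7: val = 4, found = False, n_items = 4
Loop ends.

Final answer: 4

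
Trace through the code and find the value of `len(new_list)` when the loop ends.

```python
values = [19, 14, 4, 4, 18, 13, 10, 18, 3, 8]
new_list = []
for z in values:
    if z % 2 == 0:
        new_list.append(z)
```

Let's trace through this code step by step.

Initialize: values = [19, 14, 4, 4, 18, 13, 10, 18, 3, 8]
Initialize: new_list = []
Entering loop: for z in values:
After iteration 1: z = 19, new_list = []
After iteration 2: z = 14, new_list = [14]
After iteration 3: z = 4, new_list = [14, 4]
After iteration 4: z = 4, new_list = [14, 4, 4]
After iteration 5: z = 18, new_list = [14, 4, 4, 18]
After iteration 6: z = 13, new_list = [14, 4, 4, 18]
After iteration 7: z = 10, new_list = [14, 4, 4, 18, 10]
After iteration 8: z = 18, new_list = [14, 4, 4, 18, 10, 18]
After iteration 9: z = 3, new_list = [14, 4, 4, 18, 10, 18]
After iteration 10: z = 8, new_list = [14, 4, 4, 18, 10, 18, 8]
Loop ends.
len(new_list) = 7

Final answer: 7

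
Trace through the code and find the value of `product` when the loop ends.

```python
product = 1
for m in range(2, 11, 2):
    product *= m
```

Let's trace through this code step by step.

Initialize: product = 1
Entering loop: for m in range(2, 11, 2):
After iteration 1: m = 2, product = 2
After iteration 2: m = 4, product = 8
After iteration 3: m = 6, product = 48
After iteration 4: m = 8, product = 384
After iteration 5: m = 10, product = 3840
Loop ends.

Final answer: 3840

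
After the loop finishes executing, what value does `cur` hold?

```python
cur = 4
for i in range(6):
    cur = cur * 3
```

Let's trace through this code step by step.

Initialize: cur = 4
Entering loop: for i in range(6):
After iteration 1: i = 0, cur = 12
After iteration 2: i = 1, cur = 36
After iteration 3: i = 2, cur = 108
After iteration 4: i = 3, cur = 324
After iteration 5: i = 4, cur = 972
After iteration 6: i = 5, cur = 2916
Loop ends.

Final answer: 2916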